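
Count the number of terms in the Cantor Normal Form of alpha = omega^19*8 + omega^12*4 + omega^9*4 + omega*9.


CNF: omega^19*8 + omega^12*4 + omega^9*4 + omega*9
Count the summands separated by '+':
  term 1: omega^19*8
  term 2: omega^12*4
  term 3: omega^9*4
  term 4: omega*9
Total terms = 4

4


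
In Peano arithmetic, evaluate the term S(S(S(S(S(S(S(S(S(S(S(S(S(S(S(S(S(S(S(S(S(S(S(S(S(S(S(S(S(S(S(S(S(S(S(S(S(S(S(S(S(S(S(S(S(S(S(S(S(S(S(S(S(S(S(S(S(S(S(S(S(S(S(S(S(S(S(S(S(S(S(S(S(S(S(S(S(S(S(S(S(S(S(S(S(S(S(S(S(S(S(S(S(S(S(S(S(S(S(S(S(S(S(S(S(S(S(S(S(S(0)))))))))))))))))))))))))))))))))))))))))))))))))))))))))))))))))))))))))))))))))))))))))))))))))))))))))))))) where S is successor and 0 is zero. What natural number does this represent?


Counting successors applied to 0:
110 applications of S to 0 = 110

110


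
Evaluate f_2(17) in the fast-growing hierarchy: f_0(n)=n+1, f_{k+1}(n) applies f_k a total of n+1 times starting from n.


f_2(17) = f_1^18(17)
f_1(m) = 2m + 1.
Iterating: f_1^k(n) = 2^k*(n+1) - 1.
f_2(17) = 2^18*(17+1) - 1 = 262144*18 - 1 = 4718591

4718591


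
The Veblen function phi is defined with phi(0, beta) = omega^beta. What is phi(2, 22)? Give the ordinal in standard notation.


phi(2, 22):
phi(2, beta) = zeta_beta (the beta-th zeta number, fixed point of epsilon).
phi(2, 22) = zeta_22

zeta_22


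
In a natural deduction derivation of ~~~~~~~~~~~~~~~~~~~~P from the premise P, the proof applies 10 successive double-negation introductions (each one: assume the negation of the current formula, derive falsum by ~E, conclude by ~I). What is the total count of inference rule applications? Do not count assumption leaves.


Each double-negation introduction (from C infer ~~C) uses 2 inference nodes: one ~E (C and ~C give falsum) and one ~I (discharge ~C).
10 double negations = 10 * 2 = 20 inference nodes.

20


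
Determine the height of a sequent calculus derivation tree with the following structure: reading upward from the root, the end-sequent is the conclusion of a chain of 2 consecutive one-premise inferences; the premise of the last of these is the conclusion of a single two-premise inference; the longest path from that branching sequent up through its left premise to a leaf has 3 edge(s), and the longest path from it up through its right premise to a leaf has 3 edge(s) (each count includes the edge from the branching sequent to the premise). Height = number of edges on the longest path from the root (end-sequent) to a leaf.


Longest path through the left premise: 3 edges (measured from the branching sequent)
Longest path through the right premise: 3 edges
Height of the subtree rooted at the branching sequent: max(3, 3) = 3
The branching sequent sits 2 edges above the root (the chain of one-premise inferences), so height = 3 + 2 = 5

5


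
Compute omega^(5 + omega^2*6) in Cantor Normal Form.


omega^(5 + omega^2*6):
In ordinal addition a term is absorbed by a following term of strictly larger exponent: 0 < 2, so 5 + omega^2*6 = omega^2*6.
omega raised to a CNF ordinal is a single CNF term: Result = omega^(omega^2*6)

omega^(omega^2*6)


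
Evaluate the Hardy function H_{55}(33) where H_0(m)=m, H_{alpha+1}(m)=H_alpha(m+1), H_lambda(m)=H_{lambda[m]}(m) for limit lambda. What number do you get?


H_55(33):
For finite ordinals k, H_k(n) = n + k (each successor step adds 1).
H_55(33) = 33 + 55 = 88

88


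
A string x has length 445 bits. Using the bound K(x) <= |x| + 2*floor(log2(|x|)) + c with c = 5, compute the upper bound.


floor(log2(445)) = 8
2 * 8 = 16
K(x) <= 445 + 16 + 5 = 466

466


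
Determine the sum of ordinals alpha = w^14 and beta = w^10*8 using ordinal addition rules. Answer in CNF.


Ordinal addition w^14 + w^10*8:
Leading exponent of alpha (14) > leading exponent of beta (10).
Since alpha's term has higher exponent than beta's leading term,
the sum is simply alpha followed by beta.
Result = w^14 + w^10*8

w^14 + w^10*8


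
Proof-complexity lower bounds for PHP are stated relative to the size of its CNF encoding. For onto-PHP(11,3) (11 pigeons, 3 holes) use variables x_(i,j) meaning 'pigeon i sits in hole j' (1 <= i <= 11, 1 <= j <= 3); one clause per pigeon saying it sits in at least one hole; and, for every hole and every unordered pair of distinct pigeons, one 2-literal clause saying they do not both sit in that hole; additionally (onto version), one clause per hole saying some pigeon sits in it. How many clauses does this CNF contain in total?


onto-PHP(11,3): 11 pigeons, 3 holes, 11*3 = 33 variables.
- pigeon clauses: one per pigeon -> 11 clauses
- hole clauses: 3 holes * C(11,2) = 3 * 55 -> 165 clauses
- onto clauses: one per hole -> 3 clauses
Total clauses = 11 + 165 + 3 = 179

179


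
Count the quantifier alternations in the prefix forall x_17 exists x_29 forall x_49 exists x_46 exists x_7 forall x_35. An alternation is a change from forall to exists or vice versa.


Walk the prefix and count type changes:
  position 1: forall -> exists <-- alternation
  position 2: exists -> forall <-- alternation
  position 3: forall -> exists <-- alternation
  position 4: exists -> exists
  position 5: exists -> forall <-- alternation
Total alternations = 4

4


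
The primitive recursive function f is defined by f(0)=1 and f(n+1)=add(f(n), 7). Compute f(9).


f(0) = 1
f(1) = add(f(0), 7) = add(1, 7) = 8
f(2) = add(f(1), 7) = add(8, 7) = 15
f(3) = add(f(2), 7) = add(15, 7) = 22
f(4) = add(f(3), 7) = add(22, 7) = 29
f(5) = add(f(4), 7) = add(29, 7) = 36
f(6) = add(f(5), 7) = add(36, 7) = 43
f(7) = add(f(6), 7) = add(43, 7) = 50
f(8) = add(f(7), 7) = add(50, 7) = 57
f(9) = add(f(8), 7) = add(57, 7) = 64


64


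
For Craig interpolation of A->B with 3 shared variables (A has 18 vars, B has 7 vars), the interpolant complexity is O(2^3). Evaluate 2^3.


Shared atoms = 3
Craig interpolant size bound = 2^3
= 8

8


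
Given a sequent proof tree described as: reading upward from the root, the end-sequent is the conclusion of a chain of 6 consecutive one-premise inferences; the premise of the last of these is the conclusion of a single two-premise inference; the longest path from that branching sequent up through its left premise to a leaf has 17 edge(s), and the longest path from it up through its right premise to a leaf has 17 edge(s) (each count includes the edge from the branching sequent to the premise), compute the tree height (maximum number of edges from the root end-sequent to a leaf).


Longest path through the left premise: 17 edges (measured from the branching sequent)
Longest path through the right premise: 17 edges
Height of the subtree rooted at the branching sequent: max(17, 17) = 17
The branching sequent sits 6 edges above the root (the chain of one-premise inferences), so height = 17 + 6 = 23

23


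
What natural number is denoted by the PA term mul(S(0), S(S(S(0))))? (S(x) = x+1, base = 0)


mul(S^1(0), S^3(0)):
S^1(0) = 1
S^3(0) = 3
1 * 3 = 3

3


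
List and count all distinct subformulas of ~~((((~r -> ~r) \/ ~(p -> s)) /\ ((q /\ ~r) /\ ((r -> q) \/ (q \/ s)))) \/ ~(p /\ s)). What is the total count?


Formula: ~~((((~r -> ~r) \/ ~(p -> s)) /\ ((q /\ ~r) /\ ((r -> q) \/ (q \/ s)))) \/ ~(p /\ s))
Subformulas found:
  1. r
  2. q
  3. s
  4. p
  5. ~r
  6. (p /\ s)
  7. (p -> s)
  8. (r -> q)
  9. (q \/ s)
  10. ~(p /\ s)
  11. ~(p -> s)
  12. (q /\ ~r)
  13. (~r -> ~r)
  14. ((r -> q) \/ (q \/ s))
  15. ((~r -> ~r) \/ ~(p -> s))
  16. ((q /\ ~r) /\ ((r -> q) \/ (q \/ s)))
  17. (((~r -> ~r) \/ ~(p -> s)) /\ ((q /\ ~r) /\ ((r -> q) \/ (q \/ s))))
  18. ((((~r -> ~r) \/ ~(p -> s)) /\ ((q /\ ~r) /\ ((r -> q) \/ (q \/ s)))) \/ ~(p /\ s))
  19. ~((((~r -> ~r) \/ ~(p -> s)) /\ ((q /\ ~r) /\ ((r -> q) \/ (q \/ s)))) \/ ~(p /\ s))
  20. ~~((((~r -> ~r) \/ ~(p -> s)) /\ ((q /\ ~r) /\ ((r -> q) \/ (q \/ s)))) \/ ~(p /\ s))
Total distinct subformulas = 20

20


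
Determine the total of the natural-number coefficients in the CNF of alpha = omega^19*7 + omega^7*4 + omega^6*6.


CNF: omega^19*7 + omega^7*4 + omega^6*6
Coefficients: 7 + 4 + 6 = 17

17


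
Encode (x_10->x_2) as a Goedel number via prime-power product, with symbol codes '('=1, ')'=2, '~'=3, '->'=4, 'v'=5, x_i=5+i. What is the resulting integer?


Formula: (x_10->x_2)
Symbol codes: [1, 15, 4, 7, 2]
Primes: [2, 3, 5, 7, 11]
p_1^1 = 2^1 = 2
p_2^15 = 3^15 = 14348907
p_3^4 = 5^4 = 625
p_4^7 = 7^7 = 823543
p_5^2 = 11^2 = 121
Product = 1787312465022026250

1787312465022026250


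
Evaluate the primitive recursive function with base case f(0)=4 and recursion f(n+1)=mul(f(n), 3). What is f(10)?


f(0) = 4
f(1) = mul(f(0), 3) = mul(4, 3) = 12
f(2) = mul(f(1), 3) = mul(12, 3) = 36
f(3) = mul(f(2), 3) = mul(36, 3) = 108
f(4) = mul(f(3), 3) = mul(108, 3) = 324
f(5) = mul(f(4), 3) = mul(324, 3) = 972
f(6) = mul(f(5), 3) = mul(972, 3) = 2916
f(7) = mul(f(6), 3) = mul(2916, 3) = 8748
f(8) = mul(f(7), 3) = mul(8748, 3) = 26244
f(9) = mul(f(8), 3) = mul(26244, 3) = 78732
f(10) = mul(f(9), 3) = mul(78732, 3) = 236196


236196


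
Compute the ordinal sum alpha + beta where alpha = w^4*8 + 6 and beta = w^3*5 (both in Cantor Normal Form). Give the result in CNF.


Ordinal addition (w^4*8 + 6) + w^3*5:
alpha's leading term has exponent 4 > beta's exponent 3, so it survives.
alpha's tail term has exponent 0 < beta's exponent 3, so it is absorbed by beta.
In ordinal addition, any term followed by a strictly larger-exponent term is absorbed.
Result = w^4*8 + w^3*5

w^4*8 + w^3*5


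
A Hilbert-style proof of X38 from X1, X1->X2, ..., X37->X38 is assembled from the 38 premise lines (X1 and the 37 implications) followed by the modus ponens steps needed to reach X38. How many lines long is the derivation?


We have 38 premise lines: X1 and 37 implications.
Each implication is detached once by MP, giving 37 MP lines.
38 premise lines + 37 MP lines = 75 total lines.

75


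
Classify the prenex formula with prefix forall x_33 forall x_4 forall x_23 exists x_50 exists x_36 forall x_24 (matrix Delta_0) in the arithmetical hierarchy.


Leading quantifier is forall, so the class is Pi.
Number of quantifier blocks = alternations + 1 = 2 + 1 = 3.
Classification: Pi_3

Pi_3


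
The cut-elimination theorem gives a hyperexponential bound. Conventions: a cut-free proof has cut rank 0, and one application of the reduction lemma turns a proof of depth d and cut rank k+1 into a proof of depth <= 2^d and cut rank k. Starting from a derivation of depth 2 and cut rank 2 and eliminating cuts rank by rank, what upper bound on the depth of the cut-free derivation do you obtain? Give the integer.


Each rank reduction sends depth d to at most 2^d; cut rank r needs r reductions.
2_0(2) = 2
2_1(2) = 2^2 = 4
2_2(2) = 2^4 = 16
Cut-free depth bound = 16

16


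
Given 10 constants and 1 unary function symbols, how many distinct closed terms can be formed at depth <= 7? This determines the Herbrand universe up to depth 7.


Herbrand terms by depth:
Depth 0: 10 constants
Depth 1: 10 new terms (running total: 20)
Depth 2: 10 new terms (running total: 30)
Depth 3: 10 new terms (running total: 40)
Depth 4: 10 new terms (running total: 50)
Depth 5: 10 new terms (running total: 60)
Depth 6: 10 new terms (running total: 70)
Depth 7: 10 new terms (running total: 80)
Total distinct ground terms = 80

80


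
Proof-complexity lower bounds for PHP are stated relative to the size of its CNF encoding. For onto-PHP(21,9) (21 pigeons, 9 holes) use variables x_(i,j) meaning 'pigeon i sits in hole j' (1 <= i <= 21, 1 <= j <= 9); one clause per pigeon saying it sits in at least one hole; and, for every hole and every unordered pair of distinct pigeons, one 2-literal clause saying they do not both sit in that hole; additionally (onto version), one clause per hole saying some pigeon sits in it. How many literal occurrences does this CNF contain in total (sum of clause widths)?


onto-PHP(21,9): 21 pigeons, 9 holes, 21*9 = 189 variables.
- pigeon clauses: one per pigeon -> 21 clauses of width 9 -> 189 literals
- hole clauses: 9 holes * C(21,2) = 9 * 210 -> 1890 clauses of width 2 -> 3780 literals
- onto clauses: one per hole -> 9 clauses of width 21 -> 189 literals
Total literal occurrences = 189 + 3780 + 189 = 4158

4158


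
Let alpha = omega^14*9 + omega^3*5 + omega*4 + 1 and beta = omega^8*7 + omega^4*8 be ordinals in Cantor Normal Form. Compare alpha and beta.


Compare term by term from highest exponent:
alpha = omega^14*9 + omega^3*5 + omega*4 + 1
beta = omega^8*7 + omega^4*8
Term 1: alpha has omega^14*9, beta has omega^8*7
Term 2: alpha has omega^3*5, beta has omega^4*8
Term 3: alpha has omega^1*4, beta has omega^0*0
Term 4: alpha has omega^0*1, beta has omega^0*0
Result: alpha > beta

alpha > beta


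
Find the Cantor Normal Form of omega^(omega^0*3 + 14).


omega^(omega^0*3 + 14):
omega^0 = 1, so the exponent is 3 + 14 = 17 (finite ordinal addition).
Result = omega^17, already a single CNF term.

omega^17


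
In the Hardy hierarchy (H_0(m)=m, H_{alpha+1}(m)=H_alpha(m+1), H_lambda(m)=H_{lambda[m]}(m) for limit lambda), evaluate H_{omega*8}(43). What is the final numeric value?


H_{omega*8}(43):
For the Hardy hierarchy, H_{omega*k}(n) = 2^k * n.
2^8 = 256.
256 * 43 = 11008

11008


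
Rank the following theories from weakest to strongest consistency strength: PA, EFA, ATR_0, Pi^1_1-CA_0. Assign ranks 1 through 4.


Ordering by consistency strength:
1. EFA
2. PA
3. ATR_0
4. Pi^1_1-CA_0


PA=2, EFA=1, ATR_0=3, Pi^1_1-CA_0=4


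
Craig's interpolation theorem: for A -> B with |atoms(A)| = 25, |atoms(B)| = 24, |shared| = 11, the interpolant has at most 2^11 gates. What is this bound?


Shared atoms = 11
Craig interpolant size bound = 2^11
= 2048

2048


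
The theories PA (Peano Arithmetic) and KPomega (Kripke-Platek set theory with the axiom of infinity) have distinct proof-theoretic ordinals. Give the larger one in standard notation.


Proof-theoretic ordinal of PA (Peano Arithmetic): epsilon_0
Proof-theoretic ordinal of KPomega (Kripke-Platek set theory with the axiom of infinity): psi_0(epsilon_{Omega+1})
Comparing: epsilon_0 < psi_0(epsilon_{Omega+1}).
The larger ordinal is psi_0(epsilon_{Omega+1}) (from KPomega (Kripke-Platek set theory with the axiom of infinity)).

psi_0(epsilon_{Omega+1})


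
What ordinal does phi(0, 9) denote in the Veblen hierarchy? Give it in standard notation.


phi(0, 9):
phi(0, beta) = omega^beta by definition.
phi(0, 9) = omega^9

omega^9


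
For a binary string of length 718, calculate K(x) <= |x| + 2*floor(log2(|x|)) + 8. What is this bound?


floor(log2(718)) = 9
2 * 9 = 18
K(x) <= 718 + 18 + 8 = 744

744


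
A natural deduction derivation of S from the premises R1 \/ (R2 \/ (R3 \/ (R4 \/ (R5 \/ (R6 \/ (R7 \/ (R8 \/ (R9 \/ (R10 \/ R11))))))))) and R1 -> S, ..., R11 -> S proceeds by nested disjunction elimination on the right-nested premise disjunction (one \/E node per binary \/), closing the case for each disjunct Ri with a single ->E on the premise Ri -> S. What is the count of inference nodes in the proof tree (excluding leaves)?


The premise R1 \/ (R2 \/ (R3 \/ (R4 \/ (R5 \/ (R6 \/ (R7 \/ (R8 \/ (R9 \/ (R10 \/ R11))))))))) contains 11 disjuncts, hence 10 binary \/ connectives.
- Each binary \/ is eliminated once: 10 \/E nodes.
- Each of the 11 cases Ri derives S by one ->E with Ri -> S: 11 ->E nodes.
Total = 10 + 11 = 21

21


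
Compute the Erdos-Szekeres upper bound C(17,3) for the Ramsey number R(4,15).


R(4,15) <= C(4+15-2, 4-1) = C(17, 3)
C(17, 3) = 17! / (3! * 14!)
= 680

680


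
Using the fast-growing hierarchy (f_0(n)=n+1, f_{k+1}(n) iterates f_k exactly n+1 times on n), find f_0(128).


f_0(128) = 128 + 1 = 129

129


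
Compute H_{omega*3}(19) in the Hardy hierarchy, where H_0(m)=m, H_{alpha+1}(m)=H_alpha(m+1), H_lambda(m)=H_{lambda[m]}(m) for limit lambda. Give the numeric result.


H_{omega*3}(19):
For the Hardy hierarchy, H_{omega*k}(n) = 2^k * n.
2^3 = 8.
8 * 19 = 152

152


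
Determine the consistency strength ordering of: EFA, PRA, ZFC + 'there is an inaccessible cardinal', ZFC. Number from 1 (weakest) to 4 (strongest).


Ordering by consistency strength:
1. EFA
2. PRA
3. ZFC
4. ZFC + 'there is an inaccessible cardinal'


EFA=1, PRA=2, ZFC + 'there is an inaccessible cardinal'=4, ZFC=3


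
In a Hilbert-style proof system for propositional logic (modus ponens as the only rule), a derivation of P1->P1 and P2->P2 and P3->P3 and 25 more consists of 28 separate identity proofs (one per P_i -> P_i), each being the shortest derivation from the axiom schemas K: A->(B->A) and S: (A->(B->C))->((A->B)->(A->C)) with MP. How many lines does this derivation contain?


The shortest proof of A->A from K and S in the Hilbert calculus has exactly 5 lines:
(1) K instance A->((A->A)->A), (2) S instance, (3) MP on 1,2, (4) K instance A->(A->A), (5) MP on 3,4.
For 28 independent identities: 28 * 5 = 140 lines total.

140


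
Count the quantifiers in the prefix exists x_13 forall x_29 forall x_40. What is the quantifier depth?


Quantifier prefix has 3 quantifier symbols.
Quantifier depth = 3

3


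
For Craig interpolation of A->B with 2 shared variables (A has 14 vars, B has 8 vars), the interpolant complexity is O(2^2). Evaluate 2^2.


Shared atoms = 2
Craig interpolant size bound = 2^2
= 4

4


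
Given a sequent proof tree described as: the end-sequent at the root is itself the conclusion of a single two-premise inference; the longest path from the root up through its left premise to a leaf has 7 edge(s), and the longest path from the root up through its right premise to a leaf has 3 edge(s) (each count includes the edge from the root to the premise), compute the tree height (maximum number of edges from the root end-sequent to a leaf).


Longest path through the left premise: 7 edges (measured from the branching sequent)
Longest path through the right premise: 3 edges
Height of the subtree rooted at the branching sequent: max(7, 3) = 7
The branching sequent is the root itself.
Total height = 7

7


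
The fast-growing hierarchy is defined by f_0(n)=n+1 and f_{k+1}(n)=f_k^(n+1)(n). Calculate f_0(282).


f_0(282) = 282 + 1 = 283

283


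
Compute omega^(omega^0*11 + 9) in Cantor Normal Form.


omega^(omega^0*11 + 9):
omega^0 = 1, so the exponent is 11 + 9 = 20 (finite ordinal addition).
Result = omega^20, already a single CNF term.

omega^20


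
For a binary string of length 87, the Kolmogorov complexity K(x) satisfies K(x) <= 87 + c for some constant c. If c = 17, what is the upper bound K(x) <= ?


K(x) <= |x| + c = 87 + 17 = 104

104


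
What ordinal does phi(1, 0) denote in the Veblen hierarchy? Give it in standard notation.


phi(1, 0):
phi(1, beta) = epsilon_beta (the beta-th epsilon number).
phi(1, 0) = epsilon_0

epsilon_0


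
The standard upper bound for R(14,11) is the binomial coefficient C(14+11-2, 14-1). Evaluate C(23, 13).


R(14,11) <= C(14+11-2, 14-1) = C(23, 13)
C(23, 13) = 23! / (13! * 10!)
= 1144066

1144066


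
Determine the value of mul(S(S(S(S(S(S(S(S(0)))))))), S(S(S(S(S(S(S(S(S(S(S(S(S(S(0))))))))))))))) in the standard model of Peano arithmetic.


mul(S^8(0), S^14(0)):
S^8(0) = 8
S^14(0) = 14
8 * 14 = 112

112


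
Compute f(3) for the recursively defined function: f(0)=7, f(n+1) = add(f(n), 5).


f(0) = 7
f(1) = add(f(0), 5) = add(7, 5) = 12
f(2) = add(f(1), 5) = add(12, 5) = 17
f(3) = add(f(2), 5) = add(17, 5) = 22


22


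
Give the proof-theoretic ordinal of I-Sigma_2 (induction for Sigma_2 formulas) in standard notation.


The proof-theoretic ordinal of I-Sigma_2 (induction for Sigma_2 formulas) is a standard result in ordinal analysis.
This ordinal is the supremum of order types of primitive recursive well-orderings
that the theory can prove to be well-ordered.
For I-Sigma_2 (induction for Sigma_2 formulas), the proof-theoretic ordinal is omega^(omega^omega).

omega^(omega^omega)


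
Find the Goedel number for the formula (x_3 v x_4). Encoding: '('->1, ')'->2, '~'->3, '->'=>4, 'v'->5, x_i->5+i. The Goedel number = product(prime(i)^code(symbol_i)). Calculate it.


Formula: (x_3 v x_4)
Symbol codes: [1, 8, 5, 9, 2]
Primes: [2, 3, 5, 7, 11]
p_1^1 = 2^1 = 2
p_2^8 = 3^8 = 6561
p_3^5 = 5^5 = 3125
p_4^9 = 7^9 = 40353607
p_5^2 = 11^2 = 121
Product = 200224761742293750

200224761742293750


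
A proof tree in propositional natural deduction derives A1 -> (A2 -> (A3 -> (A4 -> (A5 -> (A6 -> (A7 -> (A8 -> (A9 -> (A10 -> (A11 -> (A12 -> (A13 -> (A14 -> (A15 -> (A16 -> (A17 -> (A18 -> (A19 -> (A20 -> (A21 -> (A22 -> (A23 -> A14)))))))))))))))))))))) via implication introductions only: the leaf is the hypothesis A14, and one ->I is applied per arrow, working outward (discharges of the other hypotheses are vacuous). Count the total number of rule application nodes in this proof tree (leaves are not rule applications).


The formula has 23 arrows (->); its innermost consequent A14 is one of the antecedents,
so the proof starts from the hypothesis leaf A14 (not a rule application) and closes one arrow per ->I.
Building A1 -> (A2 -> (A3 -> (A4 -> (A5 -> (A6 -> (A7 -> (A8 -> (A9 -> (A10 -> (A11 -> (A12 -> (A13 -> (A14 -> (A15 -> (A16 -> (A17 -> (A18 -> (A19 -> (A20 -> (A21 -> (A22 -> (A23 -> A14)))))))))))))))))))))) therefore takes 23 nested implication introductions.
Total inference nodes = 23

23


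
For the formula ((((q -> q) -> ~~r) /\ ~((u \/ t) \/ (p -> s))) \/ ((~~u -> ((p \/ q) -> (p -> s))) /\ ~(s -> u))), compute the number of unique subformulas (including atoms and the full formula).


Formula: ((((q -> q) -> ~~r) /\ ~((u \/ t) \/ (p -> s))) \/ ((~~u -> ((p \/ q) -> (p -> s))) /\ ~(s -> u)))
Subformulas found:
  1. r
  2. p
  3. q
  4. u
  5. s
  6. t
  7. ~u
  8. ~r
  9. ~~r
  10. ~~u
  11. (p -> s)
  12. (s -> u)
  13. (u \/ t)
  14. (q -> q)
  15. (p \/ q)
  16. ~(s -> u)
  17. ((q -> q) -> ~~r)
  18. ((p \/ q) -> (p -> s))
  19. ((u \/ t) \/ (p -> s))
  20. ~((u \/ t) \/ (p -> s))
  21. (~~u -> ((p \/ q) -> (p -> s)))
  22. (((q -> q) -> ~~r) /\ ~((u \/ t) \/ (p -> s)))
  23. ((~~u -> ((p \/ q) -> (p -> s))) /\ ~(s -> u))
  24. ((((q -> q) -> ~~r) /\ ~((u \/ t) \/ (p -> s))) \/ ((~~u -> ((p \/ q) -> (p -> s))) /\ ~(s -> u)))
Total distinct subformulas = 24

24


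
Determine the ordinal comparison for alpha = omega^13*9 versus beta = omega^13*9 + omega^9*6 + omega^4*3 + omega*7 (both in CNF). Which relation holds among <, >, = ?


Compare term by term from highest exponent:
alpha = omega^13*9
beta = omega^13*9 + omega^9*6 + omega^4*3 + omega*7
Term 1: alpha has omega^13*9, beta has omega^13*9
Term 2: alpha has omega^0*0, beta has omega^9*6
Term 3: alpha has omega^0*0, beta has omega^4*3
Term 4: alpha has omega^0*0, beta has omega^1*7
Result: alpha < beta

alpha < beta


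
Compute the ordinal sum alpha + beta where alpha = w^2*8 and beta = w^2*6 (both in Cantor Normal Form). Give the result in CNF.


Ordinal addition w^2*8 + w^2*6:
Both terms have the same exponent 2.
w^e*c + w^e*d = w^e*(c+d).
Result = w^2*(8+6) = w^2*14

w^2*14


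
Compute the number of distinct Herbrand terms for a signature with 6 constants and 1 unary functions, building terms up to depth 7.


Herbrand terms by depth:
Depth 0: 6 constants
Depth 1: 6 new terms (running total: 12)
Depth 2: 6 new terms (running total: 18)
Depth 3: 6 new terms (running total: 24)
Depth 4: 6 new terms (running total: 30)
Depth 5: 6 new terms (running total: 36)
Depth 6: 6 new terms (running total: 42)
Depth 7: 6 new terms (running total: 48)
Total distinct ground terms = 48

48


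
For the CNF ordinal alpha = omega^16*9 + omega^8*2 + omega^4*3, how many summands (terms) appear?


CNF: omega^16*9 + omega^8*2 + omega^4*3
Count the summands separated by '+':
  term 1: omega^16*9
  term 2: omega^8*2
  term 3: omega^4*3
Total terms = 3

3


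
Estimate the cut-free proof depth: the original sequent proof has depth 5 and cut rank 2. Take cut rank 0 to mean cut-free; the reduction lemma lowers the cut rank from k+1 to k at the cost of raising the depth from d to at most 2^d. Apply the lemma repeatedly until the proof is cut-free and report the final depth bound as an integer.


Each rank reduction sends depth d to at most 2^d; cut rank r needs r reductions.
2_0(5) = 5
2_1(5) = 2^5 = 32
2_2(5) = 2^32 = 4294967296
Cut-free depth bound = 4294967296

4294967296


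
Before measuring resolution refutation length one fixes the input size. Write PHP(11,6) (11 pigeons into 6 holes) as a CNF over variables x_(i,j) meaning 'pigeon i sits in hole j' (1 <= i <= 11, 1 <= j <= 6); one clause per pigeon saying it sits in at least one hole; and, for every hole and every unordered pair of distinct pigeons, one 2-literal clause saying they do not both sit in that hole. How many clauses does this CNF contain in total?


PHP(11,6): 11 pigeons, 6 holes, 11*6 = 66 variables.
- pigeon clauses: one per pigeon -> 11 clauses
- hole clauses: 6 holes * C(11,2) = 6 * 55 -> 330 clauses
Total clauses = 11 + 330 = 341

341


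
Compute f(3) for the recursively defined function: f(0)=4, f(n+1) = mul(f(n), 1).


f(0) = 4
f(1) = mul(f(0), 1) = mul(4, 1) = 4
f(2) = mul(f(1), 1) = mul(4, 1) = 4
f(3) = mul(f(2), 1) = mul(4, 1) = 4


4


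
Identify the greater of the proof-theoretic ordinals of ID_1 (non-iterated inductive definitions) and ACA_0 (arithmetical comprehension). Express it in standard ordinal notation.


Proof-theoretic ordinal of ID_1 (non-iterated inductive definitions): psi_0(epsilon_{Omega+1})
Proof-theoretic ordinal of ACA_0 (arithmetical comprehension): epsilon_0
Comparing: epsilon_0 < psi_0(epsilon_{Omega+1}).
The larger ordinal is psi_0(epsilon_{Omega+1}) (from ID_1 (non-iterated inductive definitions)).

psi_0(epsilon_{Omega+1})


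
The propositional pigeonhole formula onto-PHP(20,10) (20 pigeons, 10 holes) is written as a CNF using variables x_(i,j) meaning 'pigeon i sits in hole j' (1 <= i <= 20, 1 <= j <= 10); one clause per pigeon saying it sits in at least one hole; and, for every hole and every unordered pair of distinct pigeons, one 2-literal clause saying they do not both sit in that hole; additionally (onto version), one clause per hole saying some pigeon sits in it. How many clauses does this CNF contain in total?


onto-PHP(20,10): 20 pigeons, 10 holes, 20*10 = 200 variables.
- pigeon clauses: one per pigeon -> 20 clauses
- hole clauses: 10 holes * C(20,2) = 10 * 190 -> 1900 clauses
- onto clauses: one per hole -> 10 clauses
Total clauses = 20 + 1900 + 10 = 1930

1930


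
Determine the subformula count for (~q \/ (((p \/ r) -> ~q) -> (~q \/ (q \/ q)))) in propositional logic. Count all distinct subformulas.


Formula: (~q \/ (((p \/ r) -> ~q) -> (~q \/ (q \/ q))))
Subformulas found:
  1. q
  2. r
  3. p
  4. ~q
  5. (q \/ q)
  6. (p \/ r)
  7. (~q \/ (q \/ q))
  8. ((p \/ r) -> ~q)
  9. (((p \/ r) -> ~q) -> (~q \/ (q \/ q)))
  10. (~q \/ (((p \/ r) -> ~q) -> (~q \/ (q \/ q))))
Total distinct subformulas = 10

10


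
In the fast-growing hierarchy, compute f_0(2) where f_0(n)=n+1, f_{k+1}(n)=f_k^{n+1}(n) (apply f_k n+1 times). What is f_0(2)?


f_0(2) = 2 + 1 = 3

3


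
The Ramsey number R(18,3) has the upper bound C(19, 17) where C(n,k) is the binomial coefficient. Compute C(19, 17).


R(18,3) <= C(18+3-2, 18-1) = C(19, 17)
C(19, 17) = 19! / (17! * 2!)
= 171

171


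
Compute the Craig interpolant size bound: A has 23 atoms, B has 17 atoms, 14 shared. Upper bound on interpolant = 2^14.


Shared atoms = 14
Craig interpolant size bound = 2^14
= 16384

16384


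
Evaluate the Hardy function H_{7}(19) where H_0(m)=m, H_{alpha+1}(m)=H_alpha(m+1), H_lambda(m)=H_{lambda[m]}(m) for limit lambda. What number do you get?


H_7(19):
For finite ordinals k, H_k(n) = n + k (each successor step adds 1).
H_7(19) = 19 + 7 = 26

26


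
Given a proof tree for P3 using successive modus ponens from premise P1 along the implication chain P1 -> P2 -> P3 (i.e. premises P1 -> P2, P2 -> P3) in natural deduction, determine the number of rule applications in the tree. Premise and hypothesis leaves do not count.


We have a chain: P1 -> P2 -> P3.
Each modus ponens application produces the next variable.
The chain has 3 propositions, so 3-1 = 2 modus ponens steps.
Total inference nodes = 2

2


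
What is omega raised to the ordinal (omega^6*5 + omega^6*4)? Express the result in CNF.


omega^(omega^6*5 + omega^6*4):
Both terms of the exponent have the same exponent 6, so they merge: omega^6*5 + omega^6*4 = omega^6*(5+4) = omega^6*9.
omega raised to a CNF ordinal is a single CNF term: Result = omega^(omega^6*9)

omega^(omega^6*9)


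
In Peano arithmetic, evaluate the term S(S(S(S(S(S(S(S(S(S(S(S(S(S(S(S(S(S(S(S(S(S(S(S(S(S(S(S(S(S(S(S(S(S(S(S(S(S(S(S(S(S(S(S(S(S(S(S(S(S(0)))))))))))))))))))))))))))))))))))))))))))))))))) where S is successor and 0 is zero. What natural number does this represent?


Counting successors applied to 0:
50 applications of S to 0 = 50

50


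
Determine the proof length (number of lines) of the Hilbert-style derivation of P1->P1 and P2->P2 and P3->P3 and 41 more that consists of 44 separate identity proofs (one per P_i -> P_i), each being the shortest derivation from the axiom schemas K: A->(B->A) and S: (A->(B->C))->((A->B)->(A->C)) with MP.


The shortest proof of A->A from K and S in the Hilbert calculus has exactly 5 lines:
(1) K instance A->((A->A)->A), (2) S instance, (3) MP on 1,2, (4) K instance A->(A->A), (5) MP on 3,4.
For 44 independent identities: 44 * 5 = 220 lines total.

220


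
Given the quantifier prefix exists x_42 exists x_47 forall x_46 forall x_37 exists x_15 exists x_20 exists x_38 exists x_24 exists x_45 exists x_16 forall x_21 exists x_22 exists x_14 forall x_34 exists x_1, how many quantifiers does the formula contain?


Quantifier prefix has 15 quantifier symbols.
Quantifier depth = 15

15


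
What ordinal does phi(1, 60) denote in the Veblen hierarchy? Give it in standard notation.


phi(1, 60):
phi(1, beta) = epsilon_beta (the beta-th epsilon number).
phi(1, 60) = epsilon_60

epsilon_60


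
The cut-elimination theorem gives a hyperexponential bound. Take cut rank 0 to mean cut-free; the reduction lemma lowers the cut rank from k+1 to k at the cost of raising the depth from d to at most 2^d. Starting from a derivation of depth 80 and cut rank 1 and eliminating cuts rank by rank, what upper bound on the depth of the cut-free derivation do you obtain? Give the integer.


Each rank reduction sends depth d to at most 2^d; cut rank r needs r reductions.
2_0(80) = 80
2_1(80) = 2^80 = 1208925819614629174706176
Cut-free depth bound = 1208925819614629174706176

1208925819614629174706176


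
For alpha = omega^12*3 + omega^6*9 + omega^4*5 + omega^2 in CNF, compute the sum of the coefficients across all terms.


CNF: omega^12*3 + omega^6*9 + omega^4*5 + omega^2
Coefficients: 3 + 9 + 5 + 1 = 18

18


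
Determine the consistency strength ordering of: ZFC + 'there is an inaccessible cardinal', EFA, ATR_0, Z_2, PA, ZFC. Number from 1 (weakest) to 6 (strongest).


Ordering by consistency strength:
1. EFA
2. PA
3. ATR_0
4. Z_2
5. ZFC
6. ZFC + 'there is an inaccessible cardinal'


ZFC + 'there is an inaccessible cardinal'=6, EFA=1, ATR_0=3, Z_2=4, PA=2, ZFC=5


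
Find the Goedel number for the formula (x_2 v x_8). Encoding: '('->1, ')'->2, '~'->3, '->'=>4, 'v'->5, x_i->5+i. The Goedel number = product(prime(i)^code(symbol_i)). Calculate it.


Formula: (x_2 v x_8)
Symbol codes: [1, 7, 5, 13, 2]
Primes: [2, 3, 5, 7, 11]
p_1^1 = 2^1 = 2
p_2^7 = 3^7 = 2187
p_3^5 = 5^5 = 3125
p_4^13 = 7^13 = 96889010407
p_5^2 = 11^2 = 121
Product = 160246550981082431250

160246550981082431250


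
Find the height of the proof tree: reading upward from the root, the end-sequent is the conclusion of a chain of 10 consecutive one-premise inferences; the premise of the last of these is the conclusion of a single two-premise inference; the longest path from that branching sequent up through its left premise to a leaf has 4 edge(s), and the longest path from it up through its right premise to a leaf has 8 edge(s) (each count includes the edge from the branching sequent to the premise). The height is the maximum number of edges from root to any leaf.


Longest path through the left premise: 4 edges (measured from the branching sequent)
Longest path through the right premise: 8 edges
Height of the subtree rooted at the branching sequent: max(4, 8) = 8
The branching sequent sits 10 edges above the root (the chain of one-premise inferences), so height = 8 + 10 = 18

18


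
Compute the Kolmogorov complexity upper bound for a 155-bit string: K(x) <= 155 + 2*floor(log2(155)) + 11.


floor(log2(155)) = 7
2 * 7 = 14
K(x) <= 155 + 14 + 11 = 180

180


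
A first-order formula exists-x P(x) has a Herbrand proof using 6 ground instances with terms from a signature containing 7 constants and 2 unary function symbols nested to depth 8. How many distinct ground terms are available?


Herbrand terms by depth:
Depth 0: 7 constants
Depth 1: 14 new terms (running total: 21)
Depth 2: 28 new terms (running total: 49)
Depth 3: 56 new terms (running total: 105)
Depth 4: 112 new terms (running total: 217)
Depth 5: 224 new terms (running total: 441)
Depth 6: 448 new terms (running total: 889)
Depth 7: 896 new terms (running total: 1785)
Depth 8: 1792 new terms (running total: 3577)
Total distinct ground terms = 3577

3577


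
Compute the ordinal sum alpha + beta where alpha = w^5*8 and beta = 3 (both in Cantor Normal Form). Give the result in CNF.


Ordinal addition w^5*8 + 3:
Leading exponent of alpha (5) > leading exponent of beta (0).
Since alpha's term has higher exponent than beta's leading term,
the sum is simply alpha followed by beta.
Result = w^5*8 + 3

w^5*8 + 3


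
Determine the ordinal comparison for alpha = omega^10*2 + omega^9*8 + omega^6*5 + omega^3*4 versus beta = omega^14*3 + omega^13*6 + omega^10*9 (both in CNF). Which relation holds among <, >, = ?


Compare term by term from highest exponent:
alpha = omega^10*2 + omega^9*8 + omega^6*5 + omega^3*4
beta = omega^14*3 + omega^13*6 + omega^10*9
Term 1: alpha has omega^10*2, beta has omega^14*3
Term 2: alpha has omega^9*8, beta has omega^13*6
Term 3: alpha has omega^6*5, beta has omega^10*9
Term 4: alpha has omega^3*4, beta has omega^0*0
Result: alpha < beta

alpha < beta


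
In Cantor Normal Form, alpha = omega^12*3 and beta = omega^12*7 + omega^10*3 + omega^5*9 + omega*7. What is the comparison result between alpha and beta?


Compare term by term from highest exponent:
alpha = omega^12*3
beta = omega^12*7 + omega^10*3 + omega^5*9 + omega*7
Term 1: alpha has omega^12*3, beta has omega^12*7
Term 2: alpha has omega^0*0, beta has omega^10*3
Term 3: alpha has omega^0*0, beta has omega^5*9
Term 4: alpha has omega^0*0, beta has omega^1*7
Result: alpha < beta

alpha < beta


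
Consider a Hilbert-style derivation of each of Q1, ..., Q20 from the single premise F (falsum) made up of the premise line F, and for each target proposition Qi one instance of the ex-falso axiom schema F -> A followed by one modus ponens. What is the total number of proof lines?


Ex falso, line by line:
- 1 premise line (F)
- 20 targets, each needing 1 axiom instance (F -> Qi) + 1 MP = 2 lines: 2 * 20 = 40
Total = 1 + 40 = 41 lines.

41


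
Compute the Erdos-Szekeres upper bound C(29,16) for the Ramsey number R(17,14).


R(17,14) <= C(17+14-2, 17-1) = C(29, 16)
C(29, 16) = 29! / (16! * 13!)
= 67863915

67863915


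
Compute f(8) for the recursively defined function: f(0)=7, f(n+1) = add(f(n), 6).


f(0) = 7
f(1) = add(f(0), 6) = add(7, 6) = 13
f(2) = add(f(1), 6) = add(13, 6) = 19
f(3) = add(f(2), 6) = add(19, 6) = 25
f(4) = add(f(3), 6) = add(25, 6) = 31
f(5) = add(f(4), 6) = add(31, 6) = 37
f(6) = add(f(5), 6) = add(37, 6) = 43
f(7) = add(f(6), 6) = add(43, 6) = 49
f(8) = add(f(7), 6) = add(49, 6) = 55


55


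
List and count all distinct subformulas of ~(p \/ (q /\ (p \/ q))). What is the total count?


Formula: ~(p \/ (q /\ (p \/ q)))
Subformulas found:
  1. q
  2. p
  3. (p \/ q)
  4. (q /\ (p \/ q))
  5. (p \/ (q /\ (p \/ q)))
  6. ~(p \/ (q /\ (p \/ q)))
Total distinct subformulas = 6

6


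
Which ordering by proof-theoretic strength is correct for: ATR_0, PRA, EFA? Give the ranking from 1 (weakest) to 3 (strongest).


Ordering by consistency strength:
1. EFA
2. PRA
3. ATR_0


ATR_0=3, PRA=2, EFA=1


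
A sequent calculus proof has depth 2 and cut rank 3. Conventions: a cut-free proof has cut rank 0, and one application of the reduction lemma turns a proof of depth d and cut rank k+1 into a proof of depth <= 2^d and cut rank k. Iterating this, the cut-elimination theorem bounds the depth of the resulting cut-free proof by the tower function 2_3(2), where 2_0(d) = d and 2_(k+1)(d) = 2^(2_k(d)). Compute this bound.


Each rank reduction sends depth d to at most 2^d; cut rank r needs r reductions.
2_0(2) = 2
2_1(2) = 2^2 = 4
2_2(2) = 2^4 = 16
2_3(2) = 2^16 = 65536
Cut-free depth bound = 65536

65536


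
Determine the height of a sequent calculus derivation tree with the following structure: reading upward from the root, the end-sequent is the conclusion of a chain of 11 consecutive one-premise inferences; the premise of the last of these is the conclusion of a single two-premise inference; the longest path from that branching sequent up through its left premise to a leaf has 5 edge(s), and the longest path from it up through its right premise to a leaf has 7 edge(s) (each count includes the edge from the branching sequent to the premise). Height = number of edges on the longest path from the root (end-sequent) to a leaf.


Longest path through the left premise: 5 edges (measured from the branching sequent)
Longest path through the right premise: 7 edges
Height of the subtree rooted at the branching sequent: max(5, 7) = 7
The branching sequent sits 11 edges above the root (the chain of one-premise inferences), so height = 7 + 11 = 18

18


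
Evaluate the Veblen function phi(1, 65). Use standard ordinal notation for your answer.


phi(1, 65):
phi(1, beta) = epsilon_beta (the beta-th epsilon number).
phi(1, 65) = epsilon_65

epsilon_65


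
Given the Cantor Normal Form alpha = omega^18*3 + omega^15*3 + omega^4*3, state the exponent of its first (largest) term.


CNF: omega^18*3 + omega^15*3 + omega^4*3
The leading term is omega^18*3, which has exponent 18.

18


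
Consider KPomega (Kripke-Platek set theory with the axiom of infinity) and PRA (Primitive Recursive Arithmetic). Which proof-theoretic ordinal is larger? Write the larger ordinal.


Proof-theoretic ordinal of KPomega (Kripke-Platek set theory with the axiom of infinity): psi_0(epsilon_{Omega+1})
Proof-theoretic ordinal of PRA (Primitive Recursive Arithmetic): omega^omega
Comparing: omega^omega < psi_0(epsilon_{Omega+1}).
The larger ordinal is psi_0(epsilon_{Omega+1}) (from KPomega (Kripke-Platek set theory with the axiom of infinity)).

psi_0(epsilon_{Omega+1})


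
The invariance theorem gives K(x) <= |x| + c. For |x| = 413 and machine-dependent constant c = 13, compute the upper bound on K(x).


K(x) <= |x| + c = 413 + 13 = 426

426


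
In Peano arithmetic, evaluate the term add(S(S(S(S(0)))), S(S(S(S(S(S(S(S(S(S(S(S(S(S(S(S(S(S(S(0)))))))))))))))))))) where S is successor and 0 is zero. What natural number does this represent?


add(S^4(0), S^19(0)):
S^4(0) = 4
S^19(0) = 19
4 + 19 = 23

23


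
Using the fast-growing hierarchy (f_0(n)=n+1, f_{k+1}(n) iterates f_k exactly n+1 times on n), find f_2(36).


f_2(36) = f_1^37(36)
f_1(m) = 2m + 1.
Iterating: f_1^k(n) = 2^k*(n+1) - 1.
f_2(36) = 2^37*(36+1) - 1 = 137438953472*37 - 1 = 5085241278463

5085241278463


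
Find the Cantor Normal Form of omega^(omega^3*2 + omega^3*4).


omega^(omega^3*2 + omega^3*4):
Both terms of the exponent have the same exponent 3, so they merge: omega^3*2 + omega^3*4 = omega^3*(2+4) = omega^3*6.
omega raised to a CNF ordinal is a single CNF term: Result = omega^(omega^3*6)

omega^(omega^3*6)
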